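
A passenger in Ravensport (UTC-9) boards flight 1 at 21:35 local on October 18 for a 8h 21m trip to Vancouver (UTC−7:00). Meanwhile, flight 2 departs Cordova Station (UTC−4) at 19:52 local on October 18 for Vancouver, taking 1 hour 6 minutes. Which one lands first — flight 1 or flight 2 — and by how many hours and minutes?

Flight 1 in UTC: 21:35 + 9:00 = 06:35 on Oct 19.
+8 hours and 21 minutes → arrive 14:56 UTC on Oct 19.
Flight 2 in UTC: 19:52 + 4:00 = 23:52 on Oct 18.
+1 hour 6 minutes → arrive 00:58 UTC on Oct 19.
Flight 2 lands earlier by 13 hours 58 minutes.

the second, by 13 hours 58 minutes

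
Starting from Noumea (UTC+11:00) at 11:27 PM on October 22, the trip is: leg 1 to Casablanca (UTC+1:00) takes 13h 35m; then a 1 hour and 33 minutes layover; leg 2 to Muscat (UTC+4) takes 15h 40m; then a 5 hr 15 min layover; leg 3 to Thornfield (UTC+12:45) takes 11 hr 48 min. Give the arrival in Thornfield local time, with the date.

1:03 AM on October 25

Convert departure to UTC: 11:27 PM − 11:00 = 12:27 PM UTC on Oct 22.
Add 13 hours and 35 minutes leg 1 → 2:02 AM UTC (Oct 23).
Add 1 hour and 33 minutes layover in Casablanca → 3:35 AM UTC.
Add 15 hours 40 minutes leg 2 → 7:15 PM UTC.
Add 5 hours and 15 minutes layover in Muscat → 12:30 AM UTC (Oct 24).
Add 11 hours and 48 minutes leg 3 → 12:18 PM UTC.
Thornfield is UTC+12:45, so local arrival = 12:18 PM + 12:45 = 1:03 AM on Oct 25.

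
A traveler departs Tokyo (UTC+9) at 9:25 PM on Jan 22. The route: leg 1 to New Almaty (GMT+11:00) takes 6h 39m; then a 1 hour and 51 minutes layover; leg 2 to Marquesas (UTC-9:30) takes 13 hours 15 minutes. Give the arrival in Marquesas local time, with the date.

12:40 AM on January 23

Convert departure to UTC: 9:25 PM − 9:00 = 12:25 PM UTC on Jan 22.
Add 6 hours and 39 minutes leg 1 → 7:04 PM UTC.
Add 1 hour and 51 minutes layover in New Almaty → 8:55 PM UTC.
Add 13 hours 15 minutes leg 2 → 10:10 AM UTC (Jan 23).
Marquesas is UTC−9:30, so local arrival = 10:10 AM − 9:30 = 12:40 AM on Jan 23.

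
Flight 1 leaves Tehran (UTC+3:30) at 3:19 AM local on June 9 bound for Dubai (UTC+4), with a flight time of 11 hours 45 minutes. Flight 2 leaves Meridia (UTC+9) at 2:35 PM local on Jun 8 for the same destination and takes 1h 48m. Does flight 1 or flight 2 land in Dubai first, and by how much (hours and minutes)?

the second, by 28 hours 11 minutes

Flight 1 in UTC: 3:19 AM − 3:30 = 11:49 PM on Jun 8.
+11 hours and 45 minutes → arrive 11:34 AM UTC on Jun 9.
Flight 2 in UTC: 2:35 PM − 9:00 = 5:35 AM on Jun 8.
+1 hour and 48 minutes → arrive 7:23 AM UTC on Jun 8.
Flight 2 lands earlier by 28 hours 11 minutes.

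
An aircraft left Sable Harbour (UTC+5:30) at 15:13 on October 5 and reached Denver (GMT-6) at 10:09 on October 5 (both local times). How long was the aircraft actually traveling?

6 hours 26 minutes

Departure in UTC: 15:13 − 5:30 = 09:43 on Oct 5.
Arrival in UTC: 10:09 + 6:00 = 16:09 on Oct 5.
Elapsed = 16:09 − 09:43 = 6 hours 26 minutes.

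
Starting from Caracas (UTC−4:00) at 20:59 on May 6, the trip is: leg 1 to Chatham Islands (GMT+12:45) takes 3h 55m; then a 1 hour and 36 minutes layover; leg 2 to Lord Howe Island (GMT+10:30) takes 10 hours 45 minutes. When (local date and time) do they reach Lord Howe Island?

03:45 on May 8

Convert departure to UTC: 20:59 + 4:00 = 00:59 UTC on May 7.
Add 3 hours and 55 minutes leg 1 → 04:54 UTC.
Add 1 hour 36 minutes layover in Chatham Islands → 06:30 UTC.
Add 10 hours 45 minutes leg 2 → 17:15 UTC.
Lord Howe Island is UTC+10:30, so local arrival = 17:15 + 10:30 = 03:45 on May 8.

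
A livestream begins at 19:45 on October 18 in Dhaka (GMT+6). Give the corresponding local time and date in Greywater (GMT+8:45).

22:30 on Oct 18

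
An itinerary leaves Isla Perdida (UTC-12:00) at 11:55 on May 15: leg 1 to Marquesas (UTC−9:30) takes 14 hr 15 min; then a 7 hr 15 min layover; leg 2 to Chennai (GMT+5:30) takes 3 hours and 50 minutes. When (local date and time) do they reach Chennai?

06:45 on May 17

Convert departure to UTC: 11:55 + 12:00 = 23:55 UTC on May 15.
Add 14 hours and 15 minutes leg 1 → 14:10 UTC (May 16).
Add 7 hours and 15 minutes layover in Marquesas → 21:25 UTC.
Add 3 hours and 50 minutes leg 2 → 01:15 UTC (May 17).
Chennai is UTC+5:30, so local arrival = 01:15 + 5:30 = 06:45 on May 17.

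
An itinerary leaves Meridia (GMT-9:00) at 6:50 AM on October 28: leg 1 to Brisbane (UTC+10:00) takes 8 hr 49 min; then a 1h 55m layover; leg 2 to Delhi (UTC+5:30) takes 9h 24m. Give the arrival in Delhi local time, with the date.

Convert departure to UTC: 6:50 AM + 9:00 = 3:50 PM UTC on Oct 28.
Add 8 hours 49 minutes leg 1 → 12:39 AM UTC (Oct 29).
Add 1 hour 55 minutes layover in Brisbane → 2:34 AM UTC.
Add 9 hours 24 minutes leg 2 → 11:58 AM UTC.
Delhi is UTC+5:30, so local arrival = 11:58 AM + 5:30 = 5:28 PM on Oct 29.

5:28 PM on Oct 29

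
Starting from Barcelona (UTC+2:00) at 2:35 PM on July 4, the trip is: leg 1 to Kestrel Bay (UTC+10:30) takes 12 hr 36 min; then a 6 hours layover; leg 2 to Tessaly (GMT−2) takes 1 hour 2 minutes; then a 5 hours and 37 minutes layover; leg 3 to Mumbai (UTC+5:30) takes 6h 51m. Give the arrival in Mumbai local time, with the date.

Convert departure to UTC: 2:35 PM − 2:00 = 12:35 PM UTC on Jul 4.
Add 12 hours and 36 minutes leg 1 → 1:11 AM UTC (Jul 5).
Add 6 hours layover in Kestrel Bay → 7:11 AM UTC.
Add 1 hour 2 minutes leg 2 → 8:13 AM UTC.
Add 5 hours and 37 minutes layover in Tessaly → 1:50 PM UTC.
Add 6 hours and 51 minutes leg 3 → 8:41 PM UTC.
Mumbai is UTC+5:30, so local arrival = 8:41 PM + 5:30 = 2:11 AM on Jul 6.

2:11 AM on July 6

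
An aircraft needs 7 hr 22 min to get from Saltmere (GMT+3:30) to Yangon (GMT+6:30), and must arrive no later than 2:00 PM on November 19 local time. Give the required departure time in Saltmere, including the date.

3:38 AM on November 19

Target arrival in UTC: 2:00 PM − 6:30 = 7:30 AM on Nov 19.
Subtract 7 hours and 22 minutes → departure 12:08 AM UTC on Nov 19.
Saltmere is UTC+3:30: 12:08 AM + 3:30 = 3:38 AM on Nov 19.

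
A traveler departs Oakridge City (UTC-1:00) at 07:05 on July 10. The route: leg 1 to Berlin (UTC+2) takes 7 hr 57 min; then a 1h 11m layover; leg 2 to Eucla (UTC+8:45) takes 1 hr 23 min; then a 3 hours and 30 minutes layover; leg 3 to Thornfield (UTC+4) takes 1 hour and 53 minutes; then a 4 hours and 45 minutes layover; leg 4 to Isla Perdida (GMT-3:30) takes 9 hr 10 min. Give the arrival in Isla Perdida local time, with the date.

10:24 on July 11

Convert departure to UTC: 07:05 + 1:00 = 08:05 UTC on Jul 10.
Add 7 hours and 57 minutes leg 1 → 16:02 UTC.
Add 1 hour 11 minutes layover in Berlin → 17:13 UTC.
Add 1 hour 23 minutes leg 2 → 18:36 UTC.
Add 3 hours 30 minutes layover in Eucla → 22:06 UTC.
Add 1 hour and 53 minutes leg 3 → 23:59 UTC.
Add 4 hours 45 minutes layover in Thornfield → 04:44 UTC (Jul 11).
Add 9 hours and 10 minutes leg 4 → 13:54 UTC.
Isla Perdida is UTC−3:30, so local arrival = 13:54 − 3:30 = 10:24 on Jul 11.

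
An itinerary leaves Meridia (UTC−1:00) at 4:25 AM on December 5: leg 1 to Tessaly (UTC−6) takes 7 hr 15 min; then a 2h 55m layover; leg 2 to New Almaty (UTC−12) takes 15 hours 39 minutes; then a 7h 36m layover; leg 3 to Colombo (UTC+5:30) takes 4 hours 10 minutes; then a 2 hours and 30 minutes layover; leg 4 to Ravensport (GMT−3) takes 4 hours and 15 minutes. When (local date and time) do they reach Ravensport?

10:45 PM on December 6

Convert departure to UTC: 4:25 AM + 1:00 = 5:25 AM UTC on Dec 5.
Add 7 hours and 15 minutes leg 1 → 12:40 PM UTC.
Add 2 hours 55 minutes layover in Tessaly → 3:35 PM UTC.
Add 15 hours and 39 minutes leg 2 → 7:14 AM UTC (Dec 6).
Add 7 hours and 36 minutes layover in New Almaty → 2:50 PM UTC.
Add 4 hours and 10 minutes leg 3 → 7:00 PM UTC.
Add 2 hours 30 minutes layover in Colombo → 9:30 PM UTC.
Add 4 hours 15 minutes leg 4 → 1:45 AM UTC (Dec 7).
Ravensport is UTC−3:00, so local arrival = 1:45 AM − 3:00 = 10:45 PM on Dec 6.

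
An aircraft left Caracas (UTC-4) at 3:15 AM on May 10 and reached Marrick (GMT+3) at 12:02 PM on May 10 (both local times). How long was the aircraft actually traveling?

Marrick is 7:00 ahead of Caracas.
Clock-face elapsed time (ignoring zones) is 8 hours 47 minutes.
Actual elapsed = 8 hours 47 minutes − 7:00 = 1 hour 47 minutes.

1 hour 47 minutes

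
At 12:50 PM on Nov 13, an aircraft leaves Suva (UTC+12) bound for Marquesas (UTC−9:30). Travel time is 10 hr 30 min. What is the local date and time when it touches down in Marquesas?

1:50 AM on November 13

Convert departure to UTC: 12:50 PM − 12:00 = 12:50 AM UTC on Nov 13.
Add 10 hours and 30 minutes travel time → 11:20 AM UTC.
Marquesas is UTC−9:30, so local arrival = 11:20 AM − 9:30 = 1:50 AM on Nov 13.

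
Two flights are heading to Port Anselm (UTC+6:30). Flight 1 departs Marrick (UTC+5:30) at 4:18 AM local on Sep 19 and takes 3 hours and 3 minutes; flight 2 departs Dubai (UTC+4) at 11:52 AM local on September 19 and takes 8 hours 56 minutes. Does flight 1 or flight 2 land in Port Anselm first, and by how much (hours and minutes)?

Flight 1 in UTC: 4:18 AM − 5:30 = 10:48 PM on Sep 18.
+3 hours 3 minutes → arrive 1:51 AM UTC on Sep 19.
Flight 2 in UTC: 11:52 AM − 4:00 = 7:52 AM on Sep 19.
+8 hours and 56 minutes → arrive 4:48 PM UTC on Sep 19.
Flight 1 lands earlier by 14 hours 57 minutes.

the first, by 14 hours 57 minutes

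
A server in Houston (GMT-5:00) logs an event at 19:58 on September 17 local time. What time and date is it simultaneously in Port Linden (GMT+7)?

In UTC: 19:58 + 5:00 = 00:58 on Sep 18.
Port Linden is UTC+7:00: 00:58 + 7:00 = 07:58 on Sep 18.

07:58 on Sep 18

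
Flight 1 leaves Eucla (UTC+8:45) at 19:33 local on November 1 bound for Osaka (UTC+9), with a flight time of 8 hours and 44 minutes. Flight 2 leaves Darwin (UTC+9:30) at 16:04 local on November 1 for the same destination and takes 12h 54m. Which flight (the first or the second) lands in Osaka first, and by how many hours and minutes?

the second, by 4 minutes

Flight 1 in UTC: 19:33 − 8:45 = 10:48 on Nov 1.
+8 hours 44 minutes → arrive 19:32 UTC on Nov 1.
Flight 2 in UTC: 16:04 − 9:30 = 06:34 on Nov 1.
+12 hours and 54 minutes → arrive 19:28 UTC on Nov 1.
Flight 2 lands earlier by 4 minutes.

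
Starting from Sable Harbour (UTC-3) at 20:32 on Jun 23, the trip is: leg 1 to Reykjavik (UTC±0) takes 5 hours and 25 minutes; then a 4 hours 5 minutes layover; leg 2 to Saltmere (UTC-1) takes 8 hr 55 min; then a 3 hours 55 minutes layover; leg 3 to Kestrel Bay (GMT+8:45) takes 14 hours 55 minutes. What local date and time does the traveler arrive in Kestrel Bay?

Convert departure to UTC: 20:32 + 3:00 = 23:32 UTC on Jun 23.
Add 5 hours 25 minutes leg 1 → 04:57 UTC (Jun 24).
Add 4 hours and 5 minutes layover in Reykjavik → 09:02 UTC.
Add 8 hours and 55 minutes leg 2 → 17:57 UTC.
Add 3 hours and 55 minutes layover in Saltmere → 21:52 UTC.
Add 14 hours and 55 minutes leg 3 → 12:47 UTC (Jun 25).
Kestrel Bay is UTC+8:45, so local arrival = 12:47 + 8:45 = 21:32 on Jun 25.

21:32 on June 25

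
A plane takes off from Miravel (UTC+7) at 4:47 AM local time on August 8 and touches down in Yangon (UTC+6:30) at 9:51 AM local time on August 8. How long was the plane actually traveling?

Departure in UTC: 4:47 AM − 7:00 = 9:47 PM on Aug 7.
Arrival in UTC: 9:51 AM − 6:30 = 3:21 AM on Aug 8.
Elapsed = 3:21 AM − 9:47 PM (+1 day) = 5 hours 34 minutes.

5 hours 34 minutes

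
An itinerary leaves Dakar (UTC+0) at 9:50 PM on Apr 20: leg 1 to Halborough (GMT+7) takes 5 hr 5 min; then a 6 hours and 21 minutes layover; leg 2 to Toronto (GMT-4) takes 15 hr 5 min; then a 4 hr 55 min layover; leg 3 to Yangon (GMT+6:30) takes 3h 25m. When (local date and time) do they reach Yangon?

Dakar is at UTC+0, so departure is already 9:50 PM UTC on Apr 20.
Add 5 hours 5 minutes leg 1 → 2:55 AM UTC (Apr 21).
Add 6 hours 21 minutes layover in Halborough → 9:16 AM UTC.
Add 15 hours 5 minutes leg 2 → 12:21 AM UTC (Apr 22).
Add 4 hours 55 minutes layover in Toronto → 5:16 AM UTC.
Add 3 hours and 25 minutes leg 3 → 8:41 AM UTC.
Yangon is UTC+6:30, so local arrival = 8:41 AM + 6:30 = 3:11 PM on Apr 22.

3:11 PM on April 22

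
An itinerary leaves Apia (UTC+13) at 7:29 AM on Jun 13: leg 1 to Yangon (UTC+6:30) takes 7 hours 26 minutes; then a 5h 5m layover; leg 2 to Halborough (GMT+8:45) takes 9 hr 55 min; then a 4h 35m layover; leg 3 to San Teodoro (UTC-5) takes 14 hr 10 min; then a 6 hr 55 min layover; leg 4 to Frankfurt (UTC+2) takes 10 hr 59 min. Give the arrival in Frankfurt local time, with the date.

7:34 AM on Jun 15

Convert departure to UTC: 7:29 AM − 13:00 = 6:29 PM UTC on Jun 12.
Add 7 hours and 26 minutes leg 1 → 1:55 AM UTC (Jun 13).
Add 5 hours 5 minutes layover in Yangon → 7:00 AM UTC.
Add 9 hours and 55 minutes leg 2 → 4:55 PM UTC.
Add 4 hours 35 minutes layover in Halborough → 9:30 PM UTC.
Add 14 hours and 10 minutes leg 3 → 11:40 AM UTC (Jun 14).
Add 6 hours 55 minutes layover in San Teodoro → 6:35 PM UTC.
Add 10 hours 59 minutes leg 4 → 5:34 AM UTC (Jun 15).
Frankfurt is UTC+2:00, so local arrival = 5:34 AM + 2:00 = 7:34 AM on Jun 15.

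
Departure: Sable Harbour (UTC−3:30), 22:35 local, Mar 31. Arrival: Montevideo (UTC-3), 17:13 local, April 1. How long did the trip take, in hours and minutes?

18 hours 8 minutes

Departure in UTC: 22:35 + 3:30 = 02:05 on Apr 1.
Arrival in UTC: 17:13 + 3:00 = 20:13 on Apr 1.
Elapsed = 20:13 − 02:05 = 18 hours 8 minutes.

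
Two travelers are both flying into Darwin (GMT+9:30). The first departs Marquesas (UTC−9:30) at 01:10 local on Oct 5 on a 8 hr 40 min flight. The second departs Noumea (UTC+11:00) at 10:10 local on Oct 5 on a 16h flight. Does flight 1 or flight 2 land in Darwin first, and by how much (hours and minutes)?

the second, by 4 hours 10 minutes

Flight 1 in UTC: 01:10 + 9:30 = 10:40 on Oct 5.
+8 hours 40 minutes → arrive 19:20 UTC on Oct 5.
Flight 2 in UTC: 10:10 − 11:00 = 23:10 on Oct 4.
+16 hours → arrive 15:10 UTC on Oct 5.
Flight 2 lands earlier by 4 hours 10 minutes.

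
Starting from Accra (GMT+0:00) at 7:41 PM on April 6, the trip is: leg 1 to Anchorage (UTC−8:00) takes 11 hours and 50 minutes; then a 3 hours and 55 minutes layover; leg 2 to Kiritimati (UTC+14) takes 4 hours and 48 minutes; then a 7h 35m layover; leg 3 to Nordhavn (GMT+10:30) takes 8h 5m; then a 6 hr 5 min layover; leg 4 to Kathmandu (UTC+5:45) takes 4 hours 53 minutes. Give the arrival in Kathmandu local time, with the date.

12:37 AM on Apr 9

Accra is at UTC+0, so departure is already 7:41 PM UTC on Apr 6.
Add 11 hours and 50 minutes leg 1 → 7:31 AM UTC (Apr 7).
Add 3 hours 55 minutes layover in Anchorage → 11:26 AM UTC.
Add 4 hours and 48 minutes leg 2 → 4:14 PM UTC.
Add 7 hours and 35 minutes layover in Kiritimati → 11:49 PM UTC.
Add 8 hours 5 minutes leg 3 → 7:54 AM UTC (Apr 8).
Add 6 hours 5 minutes layover in Nordhavn → 1:59 PM UTC.
Add 4 hours 53 minutes leg 4 → 6:52 PM UTC.
Kathmandu is UTC+5:45, so local arrival = 6:52 PM + 5:45 = 12:37 AM on Apr 9.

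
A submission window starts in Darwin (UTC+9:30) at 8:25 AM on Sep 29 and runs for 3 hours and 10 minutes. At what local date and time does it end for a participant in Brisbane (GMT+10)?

Brisbane is 0:30 ahead of Darwin.
After 3 hours 10 minutes it is 11:35 AM in Darwin.
Shift by the zone difference: 11:35 AM + 0:30 = 12:05 PM on Sep 29 in Brisbane.

12:05 PM on September 29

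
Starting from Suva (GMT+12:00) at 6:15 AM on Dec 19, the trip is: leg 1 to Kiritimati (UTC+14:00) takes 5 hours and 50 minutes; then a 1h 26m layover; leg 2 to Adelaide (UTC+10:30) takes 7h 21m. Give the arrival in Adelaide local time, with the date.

Convert departure to UTC: 6:15 AM − 12:00 = 6:15 PM UTC on Dec 18.
Add 5 hours 50 minutes leg 1 → 12:05 AM UTC (Dec 19).
Add 1 hour and 26 minutes layover in Kiritimati → 1:31 AM UTC.
Add 7 hours and 21 minutes leg 2 → 8:52 AM UTC.
Adelaide is UTC+10:30, so local arrival = 8:52 AM + 10:30 = 7:22 PM on Dec 19.

7:22 PM on Dec 19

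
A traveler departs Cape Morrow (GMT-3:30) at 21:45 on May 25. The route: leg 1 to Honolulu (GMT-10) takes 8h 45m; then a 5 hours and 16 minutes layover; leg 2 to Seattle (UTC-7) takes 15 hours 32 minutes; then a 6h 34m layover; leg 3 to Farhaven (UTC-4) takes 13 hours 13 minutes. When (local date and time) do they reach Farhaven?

Convert departure to UTC: 21:45 + 3:30 = 01:15 UTC on May 26.
Add 8 hours and 45 minutes leg 1 → 10:00 UTC.
Add 5 hours and 16 minutes layover in Honolulu → 15:16 UTC.
Add 15 hours 32 minutes leg 2 → 06:48 UTC (May 27).
Add 6 hours 34 minutes layover in Seattle → 13:22 UTC.
Add 13 hours and 13 minutes leg 3 → 02:35 UTC (May 28).
Farhaven is UTC−4:00, so local arrival = 02:35 − 4:00 = 22:35 on May 27.

22:35 on May 27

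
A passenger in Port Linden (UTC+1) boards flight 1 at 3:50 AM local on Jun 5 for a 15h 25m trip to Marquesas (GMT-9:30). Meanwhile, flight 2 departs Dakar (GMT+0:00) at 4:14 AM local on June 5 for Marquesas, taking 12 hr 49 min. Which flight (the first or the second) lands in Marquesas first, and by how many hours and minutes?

the second, by 1 hour 12 minutes

Flight 1 in UTC: 3:50 AM − 1:00 = 2:50 AM on Jun 5.
+15 hours and 25 minutes → arrive 6:15 PM UTC on Jun 5.
Flight 2 departs at 4:14 AM UTC (Jun 5).
+12 hours and 49 minutes → arrive 5:03 PM UTC on Jun 5.
Flight 2 lands earlier by 1 hour 12 minutes.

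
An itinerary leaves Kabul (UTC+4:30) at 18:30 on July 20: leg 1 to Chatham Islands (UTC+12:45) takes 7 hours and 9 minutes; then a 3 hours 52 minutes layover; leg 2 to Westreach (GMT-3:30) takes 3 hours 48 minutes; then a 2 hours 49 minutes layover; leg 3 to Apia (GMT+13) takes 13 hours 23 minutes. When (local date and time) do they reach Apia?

Convert departure to UTC: 18:30 − 4:30 = 14:00 UTC on Jul 20.
Add 7 hours 9 minutes leg 1 → 21:09 UTC.
Add 3 hours 52 minutes layover in Chatham Islands → 01:01 UTC (Jul 21).
Add 3 hours and 48 minutes leg 2 → 04:49 UTC.
Add 2 hours 49 minutes layover in Westreach → 07:38 UTC.
Add 13 hours 23 minutes leg 3 → 21:01 UTC.
Apia is UTC+13:00, so local arrival = 21:01 + 13:00 = 10:01 on Jul 22.

10:01 on July 22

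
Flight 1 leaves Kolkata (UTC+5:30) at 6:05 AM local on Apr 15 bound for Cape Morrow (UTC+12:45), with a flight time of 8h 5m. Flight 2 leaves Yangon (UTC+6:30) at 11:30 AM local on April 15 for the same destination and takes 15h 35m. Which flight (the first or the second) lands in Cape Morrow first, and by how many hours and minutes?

the first, by 11 hours 55 minutes

Flight 1 in UTC: 6:05 AM − 5:30 = 12:35 AM on Apr 15.
+8 hours and 5 minutes → arrive 8:40 AM UTC on Apr 15.
Flight 2 in UTC: 11:30 AM − 6:30 = 5:00 AM on Apr 15.
+15 hours and 35 minutes → arrive 8:35 PM UTC on Apr 15.
Flight 1 lands earlier by 11 hours 55 minutes.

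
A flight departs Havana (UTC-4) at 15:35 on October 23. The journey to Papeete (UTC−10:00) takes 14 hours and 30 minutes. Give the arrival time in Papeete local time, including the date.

Papeete is 6:00 behind Havana.
After 14 hours and 30 minutes it is 06:05 (Oct 24) in Havana.
Shift by the zone difference: 06:05 − 6:00 = 00:05 on Oct 24 in Papeete.

00:05 on Oct 24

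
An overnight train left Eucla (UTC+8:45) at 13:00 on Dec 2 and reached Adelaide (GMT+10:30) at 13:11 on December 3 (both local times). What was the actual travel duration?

Departure in UTC: 13:00 − 8:45 = 04:15 on Dec 2.
Arrival in UTC: 13:11 − 10:30 = 02:41 on Dec 3.
Elapsed = 02:41 − 04:15 (+1 day) = 22 hours 26 minutes.

22 hours 26 minutes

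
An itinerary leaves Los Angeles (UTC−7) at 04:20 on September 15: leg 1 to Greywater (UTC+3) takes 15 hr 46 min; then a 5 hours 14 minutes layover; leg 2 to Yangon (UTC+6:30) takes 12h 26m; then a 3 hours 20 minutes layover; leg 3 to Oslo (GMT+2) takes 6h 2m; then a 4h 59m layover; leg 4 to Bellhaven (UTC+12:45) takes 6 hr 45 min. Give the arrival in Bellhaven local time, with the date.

06:37 on September 18

Convert departure to UTC: 04:20 + 7:00 = 11:20 UTC on Sep 15.
Add 15 hours 46 minutes leg 1 → 03:06 UTC (Sep 16).
Add 5 hours 14 minutes layover in Greywater → 08:20 UTC.
Add 12 hours 26 minutes leg 2 → 20:46 UTC.
Add 3 hours and 20 minutes layover in Yangon → 00:06 UTC (Sep 17).
Add 6 hours 2 minutes leg 3 → 06:08 UTC.
Add 4 hours 59 minutes layover in Oslo → 11:07 UTC.
Add 6 hours 45 minutes leg 4 → 17:52 UTC.
Bellhaven is UTC+12:45, so local arrival = 17:52 + 12:45 = 06:37 on Sep 18.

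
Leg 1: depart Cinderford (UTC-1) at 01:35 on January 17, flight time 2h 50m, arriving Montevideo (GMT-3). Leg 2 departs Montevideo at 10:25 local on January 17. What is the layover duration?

8 hours

Convert departure to UTC: 01:35 + 1:00 = 02:35 UTC on Jan 17.
Add 2 hours and 50 minutes flight time → 05:25 UTC.
Montevideo is UTC−3:00, so local arrival = 05:25 − 3:00 = 02:25 on Jan 17.
Layover = 10:25 − 02:25 = 8 hours.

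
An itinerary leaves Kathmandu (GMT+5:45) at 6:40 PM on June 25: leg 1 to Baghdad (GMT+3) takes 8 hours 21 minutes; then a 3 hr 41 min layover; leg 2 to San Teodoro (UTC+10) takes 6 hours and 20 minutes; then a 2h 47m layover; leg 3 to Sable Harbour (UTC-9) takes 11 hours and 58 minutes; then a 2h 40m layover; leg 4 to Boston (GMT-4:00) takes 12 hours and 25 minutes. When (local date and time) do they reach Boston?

Convert departure to UTC: 6:40 PM − 5:45 = 12:55 PM UTC on Jun 25.
Add 8 hours and 21 minutes leg 1 → 9:16 PM UTC.
Add 3 hours and 41 minutes layover in Baghdad → 12:57 AM UTC (Jun 26).
Add 6 hours and 20 minutes leg 2 → 7:17 AM UTC.
Add 2 hours and 47 minutes layover in San Teodoro → 10:04 AM UTC.
Add 11 hours 58 minutes leg 3 → 10:02 PM UTC.
Add 2 hours and 40 minutes layover in Sable Harbour → 12:42 AM UTC (Jun 27).
Add 12 hours 25 minutes leg 4 → 1:07 PM UTC.
Boston is UTC−4:00, so local arrival = 1:07 PM − 4:00 = 9:07 AM on Jun 27.

9:07 AM on June 27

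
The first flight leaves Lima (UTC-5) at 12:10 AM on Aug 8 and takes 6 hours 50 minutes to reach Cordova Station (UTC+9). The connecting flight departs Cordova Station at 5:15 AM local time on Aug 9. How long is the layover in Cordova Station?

8 hours 15 minutes

Convert departure to UTC: 12:10 AM + 5:00 = 5:10 AM UTC on Aug 8.
Add 6 hours 50 minutes flight time → 12:00 PM UTC.
Cordova Station is UTC+9:00, so local arrival = 12:00 PM + 9:00 = 9:00 PM on Aug 8.
Layover = 5:15 AM − 9:00 PM (+1 day) = 8 hours 15 minutes.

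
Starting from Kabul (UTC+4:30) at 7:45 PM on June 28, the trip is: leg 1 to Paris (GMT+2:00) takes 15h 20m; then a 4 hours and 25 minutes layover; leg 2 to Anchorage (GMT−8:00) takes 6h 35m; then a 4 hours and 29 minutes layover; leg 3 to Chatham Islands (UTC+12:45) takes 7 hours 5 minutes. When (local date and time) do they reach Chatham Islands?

Convert departure to UTC: 7:45 PM − 4:30 = 3:15 PM UTC on Jun 28.
Add 15 hours and 20 minutes leg 1 → 6:35 AM UTC (Jun 29).
Add 4 hours 25 minutes layover in Paris → 11:00 AM UTC.
Add 6 hours 35 minutes leg 2 → 5:35 PM UTC.
Add 4 hours 29 minutes layover in Anchorage → 10:04 PM UTC.
Add 7 hours and 5 minutes leg 3 → 5:09 AM UTC (Jun 30).
Chatham Islands is UTC+12:45, so local arrival = 5:09 AM + 12:45 = 5:54 PM on Jun 30.

5:54 PM on June 30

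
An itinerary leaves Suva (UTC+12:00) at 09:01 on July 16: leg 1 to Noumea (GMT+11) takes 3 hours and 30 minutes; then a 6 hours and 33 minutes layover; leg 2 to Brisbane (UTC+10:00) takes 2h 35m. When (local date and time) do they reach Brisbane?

19:39 on July 16

Convert departure to UTC: 09:01 − 12:00 = 21:01 UTC on Jul 15.
Add 3 hours and 30 minutes leg 1 → 00:31 UTC (Jul 16).
Add 6 hours and 33 minutes layover in Noumea → 07:04 UTC.
Add 2 hours and 35 minutes leg 2 → 09:39 UTC.
Brisbane is UTC+10:00, so local arrival = 09:39 + 10:00 = 19:39 on Jul 16.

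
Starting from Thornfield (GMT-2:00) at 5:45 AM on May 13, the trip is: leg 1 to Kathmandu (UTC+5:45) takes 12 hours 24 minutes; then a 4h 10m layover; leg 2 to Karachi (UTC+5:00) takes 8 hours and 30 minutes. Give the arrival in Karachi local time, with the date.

Convert departure to UTC: 5:45 AM + 2:00 = 7:45 AM UTC on May 13.
Add 12 hours and 24 minutes leg 1 → 8:09 PM UTC.
Add 4 hours 10 minutes layover in Kathmandu → 12:19 AM UTC (May 14).
Add 8 hours and 30 minutes leg 2 → 8:49 AM UTC.
Karachi is UTC+5:00, so local arrival = 8:49 AM + 5:00 = 1:49 PM on May 14.

1:49 PM on May 14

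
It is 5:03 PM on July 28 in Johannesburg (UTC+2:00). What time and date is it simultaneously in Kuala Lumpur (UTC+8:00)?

11:03 PM on July 28

Kuala Lumpur is 6:00 ahead of Johannesburg.
Shift by the zone difference: 5:03 PM + 6:00 = 11:03 PM on Jul 28 in Kuala Lumpur.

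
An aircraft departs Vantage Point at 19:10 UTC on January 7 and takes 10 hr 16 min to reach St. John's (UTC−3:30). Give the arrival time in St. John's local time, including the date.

Departure is given in UTC: 19:10 on Jan 7.
Add 10 hours 16 minutes → 05:26 UTC (Jan 8).
St. John's is UTC−3:30: 05:26 − 3:30 = 01:56 on Jan 8.

01:56 on January 8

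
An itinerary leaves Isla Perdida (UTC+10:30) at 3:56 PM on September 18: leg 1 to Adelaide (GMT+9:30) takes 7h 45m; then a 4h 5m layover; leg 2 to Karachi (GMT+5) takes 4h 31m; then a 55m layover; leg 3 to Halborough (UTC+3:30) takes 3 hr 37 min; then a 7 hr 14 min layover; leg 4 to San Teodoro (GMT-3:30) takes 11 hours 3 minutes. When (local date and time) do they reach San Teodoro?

Convert departure to UTC: 3:56 PM − 10:30 = 5:26 AM UTC on Sep 18.
Add 7 hours 45 minutes leg 1 → 1:11 PM UTC.
Add 4 hours 5 minutes layover in Adelaide → 5:16 PM UTC.
Add 4 hours 31 minutes leg 2 → 9:47 PM UTC.
Add 55 minutes layover in Karachi → 10:42 PM UTC.
Add 3 hours 37 minutes leg 3 → 2:19 AM UTC (Sep 19).
Add 7 hours 14 minutes layover in Halborough → 9:33 AM UTC.
Add 11 hours 3 minutes leg 4 → 8:36 PM UTC.
San Teodoro is UTC−3:30, so local arrival = 8:36 PM − 3:30 = 5:06 PM on Sep 19.

5:06 PM on September 19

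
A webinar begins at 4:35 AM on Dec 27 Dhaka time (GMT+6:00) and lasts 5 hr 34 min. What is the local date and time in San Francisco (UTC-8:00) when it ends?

8:09 PM on December 26

San Francisco is 14:00 behind Dhaka.
After 5 hours 34 minutes it is 10:09 AM in Dhaka.
Shift by the zone difference: 10:09 AM − 14:00 = 8:09 PM on Dec 26 in San Francisco.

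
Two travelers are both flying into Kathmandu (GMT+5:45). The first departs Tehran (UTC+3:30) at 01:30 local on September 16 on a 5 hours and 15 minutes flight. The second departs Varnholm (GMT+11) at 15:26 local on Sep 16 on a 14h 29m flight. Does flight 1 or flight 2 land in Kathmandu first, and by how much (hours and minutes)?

Flight 1 in UTC: 01:30 − 3:30 = 22:00 on Sep 15.
+5 hours and 15 minutes → arrive 03:15 UTC on Sep 16.
Flight 2 in UTC: 15:26 − 11:00 = 04:26 on Sep 16.
+14 hours and 29 minutes → arrive 18:55 UTC on Sep 16.
Flight 1 lands earlier by 15 hours 40 minutes.

the first, by 15 hours 40 minutes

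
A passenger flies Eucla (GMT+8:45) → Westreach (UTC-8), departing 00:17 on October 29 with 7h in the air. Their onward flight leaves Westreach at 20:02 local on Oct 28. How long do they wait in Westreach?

5 hours 30 minutes

Convert departure to UTC: 00:17 − 8:45 = 15:32 UTC on Oct 28.
Add 7 hours flight time → 22:32 UTC.
Westreach is UTC−8:00, so local arrival = 22:32 − 8:00 = 14:32 on Oct 28.
Layover = 20:02 − 14:32 = 5 hours 30 minutes.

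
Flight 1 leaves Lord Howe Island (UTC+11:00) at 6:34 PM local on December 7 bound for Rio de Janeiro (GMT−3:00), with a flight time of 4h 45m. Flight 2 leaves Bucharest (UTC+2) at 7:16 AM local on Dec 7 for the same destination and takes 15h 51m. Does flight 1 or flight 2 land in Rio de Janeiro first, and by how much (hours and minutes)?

the first, by 8 hours 48 minutes

Flight 1 in UTC: 6:34 PM − 11:00 = 7:34 AM on Dec 7.
+4 hours 45 minutes → arrive 12:19 PM UTC on Dec 7.
Flight 2 in UTC: 7:16 AM − 2:00 = 5:16 AM on Dec 7.
+15 hours 51 minutes → arrive 9:07 PM UTC on Dec 7.
Flight 1 lands earlier by 8 hours 48 minutes.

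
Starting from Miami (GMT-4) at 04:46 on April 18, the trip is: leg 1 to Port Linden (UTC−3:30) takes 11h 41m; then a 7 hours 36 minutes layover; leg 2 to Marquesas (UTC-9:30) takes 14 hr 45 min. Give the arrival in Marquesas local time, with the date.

09:18 on April 19

Convert departure to UTC: 04:46 + 4:00 = 08:46 UTC on Apr 18.
Add 11 hours 41 minutes leg 1 → 20:27 UTC.
Add 7 hours and 36 minutes layover in Port Linden → 04:03 UTC (Apr 19).
Add 14 hours 45 minutes leg 2 → 18:48 UTC.
Marquesas is UTC−9:30, so local arrival = 18:48 − 9:30 = 09:18 on Apr 19.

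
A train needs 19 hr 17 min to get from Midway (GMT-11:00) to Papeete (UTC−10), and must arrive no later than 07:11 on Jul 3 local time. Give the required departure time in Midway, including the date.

10:54 on July 2

Target arrival in UTC: 07:11 + 10:00 = 17:11 on Jul 3.
Subtract 19 hours 17 minutes → departure 21:54 UTC on Jul 2.
Midway is UTC−11:00: 21:54 − 11:00 = 10:54 on Jul 2.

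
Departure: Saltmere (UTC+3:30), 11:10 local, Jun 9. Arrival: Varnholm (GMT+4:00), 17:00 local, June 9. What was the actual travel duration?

Departure in UTC: 11:10 − 3:30 = 07:40 on Jun 9.
Arrival in UTC: 17:00 − 4:00 = 13:00 on Jun 9.
Elapsed = 13:00 − 07:40 = 5 hours 20 minutes.

5 hours 20 minutes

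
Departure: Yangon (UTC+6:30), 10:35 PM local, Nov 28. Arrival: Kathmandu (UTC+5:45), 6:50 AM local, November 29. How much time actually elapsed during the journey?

Departure in UTC: 10:35 PM − 6:30 = 4:05 PM on Nov 28.
Arrival in UTC: 6:50 AM − 5:45 = 1:05 AM on Nov 29.
Elapsed = 1:05 AM − 4:05 PM (+1 day) = 9 hours.

9 hours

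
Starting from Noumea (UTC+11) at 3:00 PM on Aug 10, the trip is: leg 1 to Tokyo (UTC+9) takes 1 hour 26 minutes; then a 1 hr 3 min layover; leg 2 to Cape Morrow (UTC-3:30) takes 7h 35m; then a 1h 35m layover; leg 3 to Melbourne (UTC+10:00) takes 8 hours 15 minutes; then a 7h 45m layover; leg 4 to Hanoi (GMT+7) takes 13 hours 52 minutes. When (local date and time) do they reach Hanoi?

Convert departure to UTC: 3:00 PM − 11:00 = 4:00 AM UTC on Aug 10.
Add 1 hour and 26 minutes leg 1 → 5:26 AM UTC.
Add 1 hour 3 minutes layover in Tokyo → 6:29 AM UTC.
Add 7 hours 35 minutes leg 2 → 2:04 PM UTC.
Add 1 hour and 35 minutes layover in Cape Morrow → 3:39 PM UTC.
Add 8 hours 15 minutes leg 3 → 11:54 PM UTC.
Add 7 hours 45 minutes layover in Melbourne → 7:39 AM UTC (Aug 11).
Add 13 hours 52 minutes leg 4 → 9:31 PM UTC.
Hanoi is UTC+7:00, so local arrival = 9:31 PM + 7:00 = 4:31 AM on Aug 12.

4:31 AM on Aug 12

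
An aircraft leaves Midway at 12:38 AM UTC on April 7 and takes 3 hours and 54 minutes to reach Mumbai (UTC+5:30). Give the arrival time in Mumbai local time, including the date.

10:02 AM on April 7

Departure is given in UTC: 12:38 AM on Apr 7.
Add 3 hours 54 minutes → 4:32 AM UTC.
Mumbai is UTC+5:30: 4:32 AM + 5:30 = 10:02 AM on Apr 7.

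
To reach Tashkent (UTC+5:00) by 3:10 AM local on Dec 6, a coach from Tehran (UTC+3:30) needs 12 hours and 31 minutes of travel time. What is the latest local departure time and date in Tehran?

1:09 PM on Dec 5

Target arrival in UTC: 3:10 AM − 5:00 = 10:10 PM on Dec 5.
Subtract 12 hours 31 minutes → departure 9:39 AM UTC on Dec 5.
Tehran is UTC+3:30: 9:39 AM + 3:30 = 1:09 PM on Dec 5.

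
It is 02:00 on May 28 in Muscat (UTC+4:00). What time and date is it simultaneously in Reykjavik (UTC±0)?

22:00 on May 27

In UTC: 02:00 − 4:00 = 22:00 on May 27.
Reykjavik is UTC+0, so it is 22:00 on May 27.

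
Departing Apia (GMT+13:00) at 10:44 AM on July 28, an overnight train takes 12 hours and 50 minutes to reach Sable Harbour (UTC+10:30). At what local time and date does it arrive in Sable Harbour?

Convert departure to UTC: 10:44 AM − 13:00 = 9:44 PM UTC on Jul 27.
Add 12 hours 50 minutes travel time → 10:34 AM UTC (Jul 28).
Sable Harbour is UTC+10:30, so local arrival = 10:34 AM + 10:30 = 9:04 PM on Jul 28.

9:04 PM on July 28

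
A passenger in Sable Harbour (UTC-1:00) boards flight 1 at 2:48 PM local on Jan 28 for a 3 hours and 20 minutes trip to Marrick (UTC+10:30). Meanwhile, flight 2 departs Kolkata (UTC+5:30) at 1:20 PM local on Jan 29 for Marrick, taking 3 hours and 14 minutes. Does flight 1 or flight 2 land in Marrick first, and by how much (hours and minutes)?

Flight 1 in UTC: 2:48 PM + 1:00 = 3:48 PM on Jan 28.
+3 hours 20 minutes → arrive 7:08 PM UTC on Jan 28.
Flight 2 in UTC: 1:20 PM − 5:30 = 7:50 AM on Jan 29.
+3 hours and 14 minutes → arrive 11:04 AM UTC on Jan 29.
Flight 1 lands earlier by 15 hours 56 minutes.

the first, by 15 hours 56 minutes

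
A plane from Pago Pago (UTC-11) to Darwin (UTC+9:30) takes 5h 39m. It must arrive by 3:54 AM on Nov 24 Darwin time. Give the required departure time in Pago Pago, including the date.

1:45 AM on November 23

Target arrival in UTC: 3:54 AM − 9:30 = 6:24 PM on Nov 23.
Subtract 5 hours and 39 minutes → departure 12:45 PM UTC on Nov 23.
Pago Pago is UTC−11:00: 12:45 PM − 11:00 = 1:45 AM on Nov 23.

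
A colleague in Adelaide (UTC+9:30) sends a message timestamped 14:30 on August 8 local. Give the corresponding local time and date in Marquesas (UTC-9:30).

In UTC: 14:30 − 9:30 = 05:00 on Aug 8.
Marquesas is UTC−9:30: 05:00 − 9:30 = 19:30 on Aug 7.

19:30 on August 7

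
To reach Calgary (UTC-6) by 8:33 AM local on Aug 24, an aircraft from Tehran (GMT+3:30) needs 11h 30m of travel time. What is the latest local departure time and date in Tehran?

Target arrival in UTC: 8:33 AM + 6:00 = 2:33 PM on Aug 24.
Subtract 11 hours and 30 minutes → departure 3:03 AM UTC on Aug 24.
Tehran is UTC+3:30: 3:03 AM + 3:30 = 6:33 AM on Aug 24.

6:33 AM on August 24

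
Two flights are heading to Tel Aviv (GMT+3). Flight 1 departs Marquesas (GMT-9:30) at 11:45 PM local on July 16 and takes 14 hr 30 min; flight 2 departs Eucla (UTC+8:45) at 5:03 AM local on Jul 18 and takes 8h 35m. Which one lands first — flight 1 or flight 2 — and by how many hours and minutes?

Flight 1 in UTC: 11:45 PM + 9:30 = 9:15 AM on Jul 17.
+14 hours 30 minutes → arrive 11:45 PM UTC on Jul 17.
Flight 2 in UTC: 5:03 AM − 8:45 = 8:18 PM on Jul 17.
+8 hours 35 minutes → arrive 4:53 AM UTC on Jul 18.
Flight 1 lands earlier by 5 hours 8 minutes.

the first, by 5 hours 8 minutes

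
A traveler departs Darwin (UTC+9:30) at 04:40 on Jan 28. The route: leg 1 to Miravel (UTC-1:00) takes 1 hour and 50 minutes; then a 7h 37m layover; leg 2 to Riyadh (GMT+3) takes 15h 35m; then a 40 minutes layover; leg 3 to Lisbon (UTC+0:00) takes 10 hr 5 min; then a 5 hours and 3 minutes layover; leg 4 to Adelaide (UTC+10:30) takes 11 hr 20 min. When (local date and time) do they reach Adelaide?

09:50 on January 30

Convert departure to UTC: 04:40 − 9:30 = 19:10 UTC on Jan 27.
Add 1 hour and 50 minutes leg 1 → 21:00 UTC.
Add 7 hours 37 minutes layover in Miravel → 04:37 UTC (Jan 28).
Add 15 hours 35 minutes leg 2 → 20:12 UTC.
Add 40 minutes layover in Riyadh → 20:52 UTC.
Add 10 hours and 5 minutes leg 3 → 06:57 UTC (Jan 29).
Add 5 hours 3 minutes layover in Lisbon → 12:00 UTC.
Add 11 hours 20 minutes leg 4 → 23:20 UTC.
Adelaide is UTC+10:30, so local arrival = 23:20 + 10:30 = 09:50 on Jan 30.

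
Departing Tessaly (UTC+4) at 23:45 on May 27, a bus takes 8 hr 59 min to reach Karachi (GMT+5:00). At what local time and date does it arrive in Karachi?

09:44 on May 28

Convert departure to UTC: 23:45 − 4:00 = 19:45 UTC on May 27.
Add 8 hours 59 minutes travel time → 04:44 UTC (May 28).
Karachi is UTC+5:00, so local arrival = 04:44 + 5:00 = 09:44 on May 28.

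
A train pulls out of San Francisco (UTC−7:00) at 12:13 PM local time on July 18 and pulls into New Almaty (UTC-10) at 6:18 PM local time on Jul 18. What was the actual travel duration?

Departure in UTC: 12:13 PM + 7:00 = 7:13 PM on Jul 18.
Arrival in UTC: 6:18 PM + 10:00 = 4:18 AM on Jul 19.
Elapsed = 4:18 AM − 7:13 PM (+1 day) = 9 hours 5 minutes.

9 hours 5 minutes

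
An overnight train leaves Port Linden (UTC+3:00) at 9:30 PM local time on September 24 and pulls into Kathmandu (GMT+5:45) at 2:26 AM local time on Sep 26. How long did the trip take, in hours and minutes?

Kathmandu is 2:45 ahead of Port Linden.
Clock-face elapsed time (ignoring zones) is 28 hours 56 minutes.
Actual elapsed = 28 hours 56 minutes − 2:45 = 26 hours 11 minutes.

26 hours 11 minutes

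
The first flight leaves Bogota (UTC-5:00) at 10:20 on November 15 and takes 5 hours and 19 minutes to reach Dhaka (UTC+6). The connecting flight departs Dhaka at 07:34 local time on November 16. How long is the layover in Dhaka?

Convert departure to UTC: 10:20 + 5:00 = 15:20 UTC on Nov 15.
Add 5 hours 19 minutes flight time → 20:39 UTC.
Dhaka is UTC+6:00, so local arrival = 20:39 + 6:00 = 02:39 on Nov 16.
Layover = 07:34 − 02:39 = 4 hours 55 minutes.

4 hours 55 minutes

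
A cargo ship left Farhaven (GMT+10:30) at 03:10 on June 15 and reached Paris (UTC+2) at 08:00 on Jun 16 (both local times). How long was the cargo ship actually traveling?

37 hours 20 minutes

Departure in UTC: 03:10 − 10:30 = 16:40 on Jun 14.
Arrival in UTC: 08:00 − 2:00 = 06:00 on Jun 16.
Elapsed = 06:00 − 16:40 (+2 days) = 37 hours 20 minutes.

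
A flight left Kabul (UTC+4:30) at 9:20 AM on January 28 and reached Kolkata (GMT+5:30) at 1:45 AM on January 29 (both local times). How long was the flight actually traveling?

15 hours 25 minutes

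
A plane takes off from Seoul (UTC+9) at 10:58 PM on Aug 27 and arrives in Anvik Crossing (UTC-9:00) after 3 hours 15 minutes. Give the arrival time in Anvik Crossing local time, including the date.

Convert departure to UTC: 10:58 PM − 9:00 = 1:58 PM UTC on Aug 27.
Add 3 hours and 15 minutes travel time → 5:13 PM UTC.
Anvik Crossing is UTC−9:00, so local arrival = 5:13 PM − 9:00 = 8:13 AM on Aug 27.

8:13 AM on Aug 27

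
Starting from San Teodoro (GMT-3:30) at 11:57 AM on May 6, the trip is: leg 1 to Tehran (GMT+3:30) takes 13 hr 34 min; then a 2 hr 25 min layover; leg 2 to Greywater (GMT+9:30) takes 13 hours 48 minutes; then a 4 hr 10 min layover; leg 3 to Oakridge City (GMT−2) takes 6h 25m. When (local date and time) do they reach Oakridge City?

5:49 AM on May 8

Convert departure to UTC: 11:57 AM + 3:30 = 3:27 PM UTC on May 6.
Add 13 hours and 34 minutes leg 1 → 5:01 AM UTC (May 7).
Add 2 hours 25 minutes layover in Tehran → 7:26 AM UTC.
Add 13 hours 48 minutes leg 2 → 9:14 PM UTC.
Add 4 hours and 10 minutes layover in Greywater → 1:24 AM UTC (May 8).
Add 6 hours 25 minutes leg 3 → 7:49 AM UTC.
Oakridge City is UTC−2:00, so local arrival = 7:49 AM − 2:00 = 5:49 AM on May 8.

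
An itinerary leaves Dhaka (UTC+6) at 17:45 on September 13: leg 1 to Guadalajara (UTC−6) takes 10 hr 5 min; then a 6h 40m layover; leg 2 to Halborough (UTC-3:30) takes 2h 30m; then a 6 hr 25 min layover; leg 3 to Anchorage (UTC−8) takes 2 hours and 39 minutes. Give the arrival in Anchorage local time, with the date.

08:04 on September 14

Convert departure to UTC: 17:45 − 6:00 = 11:45 UTC on Sep 13.
Add 10 hours 5 minutes leg 1 → 21:50 UTC.
Add 6 hours and 40 minutes layover in Guadalajara → 04:30 UTC (Sep 14).
Add 2 hours and 30 minutes leg 2 → 07:00 UTC.
Add 6 hours 25 minutes layover in Halborough → 13:25 UTC.
Add 2 hours and 39 minutes leg 3 → 16:04 UTC.
Anchorage is UTC−8:00, so local arrival = 16:04 − 8:00 = 08:04 on Sep 14.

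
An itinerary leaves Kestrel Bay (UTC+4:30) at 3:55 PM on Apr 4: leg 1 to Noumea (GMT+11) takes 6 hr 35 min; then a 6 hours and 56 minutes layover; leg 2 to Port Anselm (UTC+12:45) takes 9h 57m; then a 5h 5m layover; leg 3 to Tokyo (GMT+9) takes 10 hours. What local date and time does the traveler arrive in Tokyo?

Convert departure to UTC: 3:55 PM − 4:30 = 11:25 AM UTC on Apr 4.
Add 6 hours 35 minutes leg 1 → 6:00 PM UTC.
Add 6 hours 56 minutes layover in Noumea → 12:56 AM UTC (Apr 5).
Add 9 hours 57 minutes leg 2 → 10:53 AM UTC.
Add 5 hours and 5 minutes layover in Port Anselm → 3:58 PM UTC.
Add 10 hours leg 3 → 1:58 AM UTC (Apr 6).
Tokyo is UTC+9:00, so local arrival = 1:58 AM + 9:00 = 10:58 AM on Apr 6.

10:58 AM on Apr 6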